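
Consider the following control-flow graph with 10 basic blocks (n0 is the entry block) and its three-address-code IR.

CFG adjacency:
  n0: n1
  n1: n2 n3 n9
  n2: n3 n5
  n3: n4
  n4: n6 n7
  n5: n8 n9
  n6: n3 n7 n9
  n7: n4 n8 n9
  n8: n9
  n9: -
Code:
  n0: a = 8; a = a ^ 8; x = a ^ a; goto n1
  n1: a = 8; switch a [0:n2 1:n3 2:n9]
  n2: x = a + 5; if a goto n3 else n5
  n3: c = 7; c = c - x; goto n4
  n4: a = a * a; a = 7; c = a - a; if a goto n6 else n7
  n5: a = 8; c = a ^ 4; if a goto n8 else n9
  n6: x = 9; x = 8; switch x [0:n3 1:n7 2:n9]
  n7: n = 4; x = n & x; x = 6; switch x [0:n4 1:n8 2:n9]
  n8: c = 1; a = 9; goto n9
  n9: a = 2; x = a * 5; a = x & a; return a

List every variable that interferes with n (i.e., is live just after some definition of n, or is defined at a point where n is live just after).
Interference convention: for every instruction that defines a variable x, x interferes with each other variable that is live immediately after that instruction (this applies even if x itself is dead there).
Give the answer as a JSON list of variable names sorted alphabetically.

Answer: ["a", "x"]

Working:
def/use:
  n0: {a,x} / ∅
  n1: {a} / ∅
  n2: {x} / {a}
  n3: {c} / {x}
  n4: {a,c} / {a}
  n5: {a,c} / ∅
  n6: {x} / ∅
  n7: {n,x} / {x}
  n8: {a,c} / ∅
  n9: {a,x} / ∅

Live sets:
  n0: in=∅ out={x}
  n1: in={x} out={a,x}
  n2: in={a} out={a,x}
  n3: in={a,x} out={a,x}
  n4: in={a,x} out={a,x}
  n5: in=∅ out=∅
  n6: in={a} out={a,x}
  n7: in={a,x} out={a,x}
  n8: in=∅ out=∅
  n9: in=∅ out=∅

Interfere edges:
  a↔{c,n,x}
  c↔{a,x}
  n↔{a,x}
  x↔{a,c,n}

N(n) = ["a", "x"]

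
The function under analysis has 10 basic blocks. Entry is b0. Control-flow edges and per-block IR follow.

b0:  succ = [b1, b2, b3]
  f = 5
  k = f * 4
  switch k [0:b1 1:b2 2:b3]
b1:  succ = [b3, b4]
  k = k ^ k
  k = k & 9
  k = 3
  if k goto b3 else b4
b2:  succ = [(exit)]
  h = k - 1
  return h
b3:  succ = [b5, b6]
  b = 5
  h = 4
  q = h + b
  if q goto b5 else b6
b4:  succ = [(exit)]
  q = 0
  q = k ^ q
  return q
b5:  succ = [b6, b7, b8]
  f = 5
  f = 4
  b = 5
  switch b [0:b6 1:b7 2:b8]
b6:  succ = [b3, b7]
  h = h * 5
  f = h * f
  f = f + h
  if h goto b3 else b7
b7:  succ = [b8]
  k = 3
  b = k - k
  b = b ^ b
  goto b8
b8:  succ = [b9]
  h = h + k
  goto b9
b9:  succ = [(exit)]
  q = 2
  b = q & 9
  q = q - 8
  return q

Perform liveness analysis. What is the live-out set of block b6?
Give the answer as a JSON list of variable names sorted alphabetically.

def/use:
  b0: def={f,k} ue=∅
  b1: def={k} ue={k}
  b2: def={h} ue={k}
  b3: def={b,h,q} ue=∅
  b4: def={q} ue={k}
  b5: def={b,f} ue=∅
  b6: def={f,h} ue={f,h}
  b7: def={b,k} ue=∅
  b8: def={h} ue={h,k}
  b9: def={b,q} ue=∅

Live sets:
  b0 li=∅ lo={f,k}
  b1 li={f,k} lo={f,k}
  b2 li={k} lo=∅
  b3 li={f,k} lo={f,h,k}
  b4 li={k} lo=∅
  b5 li={h,k} lo={f,h,k}
  b6 li={f,h,k} lo={f,h,k}
  b7 li={h} lo={h,k}
  b8 li={h,k} lo=∅
  b9 li=∅ lo=∅

live-out(b6) = ["f", "h", "k"]

Answer: ["f", "h", "k"]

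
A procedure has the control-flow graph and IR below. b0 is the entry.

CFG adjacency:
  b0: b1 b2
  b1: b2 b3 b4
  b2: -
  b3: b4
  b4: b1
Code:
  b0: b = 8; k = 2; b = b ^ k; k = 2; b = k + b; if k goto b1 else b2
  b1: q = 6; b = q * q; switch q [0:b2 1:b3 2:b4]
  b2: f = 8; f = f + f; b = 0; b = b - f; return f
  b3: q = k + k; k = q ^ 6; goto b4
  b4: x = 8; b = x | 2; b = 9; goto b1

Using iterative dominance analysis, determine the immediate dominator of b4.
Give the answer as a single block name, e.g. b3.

idom tree: b1←b0 b2←b0 b3←b1 b4←b1
Dom∩ at merges:
  b1: preds {b0,b4}: {b0} ∩ {b0,b1,b4} = {b0}; idom=b0
  b2: preds {b0,b1}: {b0} ∩ {b0,b1} = {b0}; idom=b0
  b4: preds {b1,b3}: {b0,b1} ∩ {b0,b1,b3} = {b0,b1}; idom=b1

idom(b4) = b1

Answer: b1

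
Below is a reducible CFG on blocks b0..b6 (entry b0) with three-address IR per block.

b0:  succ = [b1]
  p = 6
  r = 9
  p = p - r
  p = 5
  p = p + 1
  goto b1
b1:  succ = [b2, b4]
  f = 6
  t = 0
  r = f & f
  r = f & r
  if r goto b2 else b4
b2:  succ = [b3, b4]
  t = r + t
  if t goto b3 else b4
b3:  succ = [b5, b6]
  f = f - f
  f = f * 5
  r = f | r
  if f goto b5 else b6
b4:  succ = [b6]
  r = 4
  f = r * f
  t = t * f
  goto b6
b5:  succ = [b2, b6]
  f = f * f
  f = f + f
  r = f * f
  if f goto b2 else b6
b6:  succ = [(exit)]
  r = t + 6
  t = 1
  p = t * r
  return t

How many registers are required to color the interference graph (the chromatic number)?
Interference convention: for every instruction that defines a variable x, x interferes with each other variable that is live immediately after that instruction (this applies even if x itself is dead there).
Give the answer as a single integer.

Per-block:
  b0: def={p,r} ue=∅
  b1: def={f,r,t} ue=∅
  b2: def={t} ue={r,t}
  b3: def={f,r} ue={f,r}
  b4: def={f,r,t} ue={f,t}
  b5: def={f,r} ue={f}
  b6: def={p,r,t} ue={t}

Liveness:
  b0 li=∅ lo=∅
  b1 li=∅ lo={f,r,t}
  b2 li={f,r,t} lo={f,r,t}
  b3 li={f,r,t} lo={f,t}
  b4 li={f,t} lo={t}
  b5 li={f,t} lo={f,r,t}
  b6 li={t} lo=∅

Conflict graph:
  f: {r,t}
  p: {r,t}
  r: {f,p,t}
  t: {f,p,r}

Chromatic number:
  clique {f,r,t} ⇒ need ≥ 3
  3-colouring: c0={r}  c1={t}  c2={f,p}
  χ = 3

Answer: 3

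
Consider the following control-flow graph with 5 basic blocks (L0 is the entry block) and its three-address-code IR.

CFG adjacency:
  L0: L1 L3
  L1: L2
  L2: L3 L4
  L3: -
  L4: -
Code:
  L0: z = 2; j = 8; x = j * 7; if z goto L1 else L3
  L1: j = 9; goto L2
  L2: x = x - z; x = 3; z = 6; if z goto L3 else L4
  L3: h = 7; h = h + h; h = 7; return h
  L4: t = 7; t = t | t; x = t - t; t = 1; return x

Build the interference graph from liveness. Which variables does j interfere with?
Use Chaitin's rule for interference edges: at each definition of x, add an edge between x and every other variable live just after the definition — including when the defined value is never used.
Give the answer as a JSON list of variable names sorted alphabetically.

Answer: ["x", "z"]

Analysis:
Per-block:
  L0 def {j,x,z} use ∅
  L1 def {j} use ∅
  L2 def {x,z} use {x,z}
  L3 def {h} use ∅
  L4 def {t,x} use ∅

Live sets:
  live L0: ∅→{x,z}
  live L1: {x,z}→{x,z}
  live L2: {x,z}→∅
  live L3: ∅→∅
  live L4: ∅→∅

Conflict graph:
  h — ∅
  j — {x,z}
  t — {x}
  x — {j,t,z}
  z — {j,x}

N(j) = ["x", "z"]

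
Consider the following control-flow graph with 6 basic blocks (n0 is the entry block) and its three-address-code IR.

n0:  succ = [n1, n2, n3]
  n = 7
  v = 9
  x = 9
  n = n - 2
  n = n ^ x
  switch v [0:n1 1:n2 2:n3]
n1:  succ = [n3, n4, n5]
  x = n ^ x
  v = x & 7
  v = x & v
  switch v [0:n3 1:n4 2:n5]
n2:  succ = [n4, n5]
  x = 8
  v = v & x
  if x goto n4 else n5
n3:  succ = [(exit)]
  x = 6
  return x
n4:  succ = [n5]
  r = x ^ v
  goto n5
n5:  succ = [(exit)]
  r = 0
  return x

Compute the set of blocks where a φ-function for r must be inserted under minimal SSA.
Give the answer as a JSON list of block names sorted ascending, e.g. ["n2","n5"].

Answer: ["n5"]

Working:
idom tree: n1←n0 n2←n0 n3←n0 n4←n0 n5←n0
Dom at joins:
  n3: preds {n0,n1}: {n0} ∩ {n0,n1} = {n0}; idom=n0
  n4: preds {n1,n2}: {n0,n1} ∩ {n0,n2} = {n0}; idom=n0
  n5: preds {n1,n2,n4}: {n0,n1} ∩ {n0,n2} ∩ {n0,n4} = {n0}; idom=n0

Frontier:
  join n3 pred n0: · stop@n0
  join n3 pred n1: n1 stop@n0
  join n4 pred n1: n1 stop@n0
  join n4 pred n2: n2 stop@n0
  join n5 pred n1: n1 stop@n0
  join n5 pred n2: n2 stop@n0
  join n5 pred n4: n4 stop@n0
  DF(n0)=∅
  DF(n1)={n3,n4,n5}
  DF(n2)={n4,n5}
  DF(n3)=∅
  DF(n4)={n5}
  DF(n5)=∅

φ for r: defs {n4,n5}
  DF⁺ = {n5}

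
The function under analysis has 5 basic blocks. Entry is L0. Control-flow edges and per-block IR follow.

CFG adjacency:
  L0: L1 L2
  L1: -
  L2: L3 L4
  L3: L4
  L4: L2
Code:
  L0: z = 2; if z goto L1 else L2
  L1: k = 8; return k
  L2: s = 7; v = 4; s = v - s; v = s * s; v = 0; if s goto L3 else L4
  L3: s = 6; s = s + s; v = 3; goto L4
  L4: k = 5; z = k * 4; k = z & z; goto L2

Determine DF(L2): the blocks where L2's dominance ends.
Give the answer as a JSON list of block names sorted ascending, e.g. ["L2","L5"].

idom tree: L1←L0 L2←L0 L3←L2 L4←L2
Dom∩ at merges:
  L2: preds {L0,L4}: {L0} ∩ {L0,L2,L4} = {L0}; idom=L0
  L4: preds {L2,L3}: {L0,L2} ∩ {L0,L2,L3} = {L0,L2}; idom=L2

DF derivation:
  join L2 pred L0: · stop@L0
  join L2 pred L4: L4→L2 stop@L0
  join L4 pred L2: · stop@L2
  join L4 pred L3: L3 stop@L2
  L0: DF=∅
  L1: DF=∅
  L2: DF={L2}
  L3: DF={L4}
  L4: DF={L2}

DF(L2) = ["L2"]

Answer: ["L2"]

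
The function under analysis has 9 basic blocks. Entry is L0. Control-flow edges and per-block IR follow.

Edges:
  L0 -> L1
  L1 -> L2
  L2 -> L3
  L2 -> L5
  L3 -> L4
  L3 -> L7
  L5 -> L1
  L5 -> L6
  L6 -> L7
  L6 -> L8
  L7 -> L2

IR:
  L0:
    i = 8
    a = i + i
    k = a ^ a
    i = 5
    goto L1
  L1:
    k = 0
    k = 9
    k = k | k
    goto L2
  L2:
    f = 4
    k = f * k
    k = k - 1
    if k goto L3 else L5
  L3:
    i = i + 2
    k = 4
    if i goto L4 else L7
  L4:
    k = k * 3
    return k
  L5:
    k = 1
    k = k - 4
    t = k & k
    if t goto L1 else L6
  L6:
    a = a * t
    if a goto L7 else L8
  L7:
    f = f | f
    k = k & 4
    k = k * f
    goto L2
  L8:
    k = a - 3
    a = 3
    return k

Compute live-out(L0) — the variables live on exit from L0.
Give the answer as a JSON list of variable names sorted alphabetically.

Per-block:
  L0: def={a,i,k} ue=∅
  L1: def={k} ue=∅
  L2: def={f,k} ue={k}
  L3: def={i,k} ue={i}
  L4: def={k} ue={k}
  L5: def={k,t} ue=∅
  L6: def={a} ue={a,t}
  L7: def={f,k} ue={f,k}
  L8: def={a,k} ue={a}

Liveness:
  L0 li=∅ lo={a,i}
  L1 li={a,i} lo={a,i,k}
  L2 li={a,i,k} lo={a,f,i}
  L3 li={a,f,i} lo={a,f,i,k}
  L4 li={k} lo=∅
  L5 li={a,f,i} lo={a,f,i,k,t}
  L6 li={a,f,i,k,t} lo={a,f,i,k}
  L7 li={a,f,i,k} lo={a,i,k}
  L8 li={a} lo=∅

live-out(L0) = ["a", "i"]

Answer: ["a", "i"]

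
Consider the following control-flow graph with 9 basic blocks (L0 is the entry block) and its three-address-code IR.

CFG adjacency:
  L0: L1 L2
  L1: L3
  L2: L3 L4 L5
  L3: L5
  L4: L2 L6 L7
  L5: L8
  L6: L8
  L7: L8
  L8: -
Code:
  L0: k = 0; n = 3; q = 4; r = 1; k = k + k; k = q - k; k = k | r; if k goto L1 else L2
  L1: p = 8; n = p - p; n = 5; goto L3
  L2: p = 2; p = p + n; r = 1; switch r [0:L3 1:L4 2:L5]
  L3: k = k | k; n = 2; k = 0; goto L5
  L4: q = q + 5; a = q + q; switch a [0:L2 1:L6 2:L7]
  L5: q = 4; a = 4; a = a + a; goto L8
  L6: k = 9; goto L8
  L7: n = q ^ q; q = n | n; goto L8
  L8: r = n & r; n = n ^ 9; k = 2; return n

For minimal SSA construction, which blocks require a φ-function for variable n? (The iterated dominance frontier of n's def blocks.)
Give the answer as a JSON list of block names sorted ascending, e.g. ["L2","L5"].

Answer: ["L3", "L5", "L8"]

Working:
idom tree: L1←L0 L2←L0 L3←L0 L4←L2 L5←L0 L6←L4 L7←L4 L8←L0
Dom∩ at merges:
  L2: preds {L0,L4}: {L0} ∩ {L0,L2,L4} = {L0}; idom=L0
  L3: preds {L1,L2}: {L0,L1} ∩ {L0,L2} = {L0}; idom=L0
  L5: preds {L2,L3}: {L0,L2} ∩ {L0,L3} = {L0}; idom=L0
  L8: preds {L5,L6,L7}: {L0,L5} ∩ {L0,L2,L4,L6} ∩ {L0,L2,L4,L7} = {L0}; idom=L0

Frontier:
  join L2 pred L0: · stop@L0
  join L2 pred L4: L4→L2 stop@L0
  join L3 pred L1: L1 stop@L0
  join L3 pred L2: L2 stop@L0
  join L5 pred L2: L2 stop@L0
  join L5 pred L3: L3 stop@L0
  join L8 pred L5: L5 stop@L0
  join L8 pred L6: L6→L4→L2 stop@L0
  join L8 pred L7: L7→L4→L2 stop@L0
  L0: DF=∅
  L1: DF={L3}
  L2: DF={L2,L3,L5,L8}
  L3: DF={L5}
  L4: DF={L2,L8}
  L5: DF={L8}
  L6: DF={L8}
  L7: DF={L8}
  L8: DF=∅

φ for n: defs {L0,L1,L3,L7,L8}
  DF⁺ = {L3,L5,L8}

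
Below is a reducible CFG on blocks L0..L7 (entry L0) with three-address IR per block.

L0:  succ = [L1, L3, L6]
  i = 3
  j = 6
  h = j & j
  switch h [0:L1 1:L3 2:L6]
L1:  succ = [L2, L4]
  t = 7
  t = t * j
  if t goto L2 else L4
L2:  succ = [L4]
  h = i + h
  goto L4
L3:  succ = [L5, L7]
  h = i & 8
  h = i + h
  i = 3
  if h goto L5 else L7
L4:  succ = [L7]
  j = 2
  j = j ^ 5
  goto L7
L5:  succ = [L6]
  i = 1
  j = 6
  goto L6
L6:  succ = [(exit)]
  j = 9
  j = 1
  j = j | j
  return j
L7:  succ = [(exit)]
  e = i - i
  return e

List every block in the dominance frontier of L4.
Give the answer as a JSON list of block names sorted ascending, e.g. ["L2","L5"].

Answer: ["L7"]

Working:
idom tree: L1←L0 L2←L1 L3←L0 L4←L1 L5←L3 L6←L0 L7←L0
Join-block Dom:
  L4: preds {L1,L2}: {L0,L1} ∩ {L0,L1,L2} = {L0,L1}; idom=L1
  L6: preds {L0,L5}: {L0} ∩ {L0,L3,L5} = {L0}; idom=L0
  L7: preds {L3,L4}: {L0,L3} ∩ {L0,L1,L4} = {L0}; idom=L0

Frontier:
  L4←L1: walk · to L1
  L4←L2: walk L2 to L1
  L6←L0: walk · to L0
  L6←L5: walk L5→L3 to L0
  L7←L3: walk L3 to L0
  L7←L4: walk L4→L1 to L0
  L0 → ∅
  L1 → {L7}
  L2 → {L4}
  L3 → {L6,L7}
  L4 → {L7}
  L5 → {L6}
  L6 → ∅
  L7 → ∅

DF(L4) = ["L7"]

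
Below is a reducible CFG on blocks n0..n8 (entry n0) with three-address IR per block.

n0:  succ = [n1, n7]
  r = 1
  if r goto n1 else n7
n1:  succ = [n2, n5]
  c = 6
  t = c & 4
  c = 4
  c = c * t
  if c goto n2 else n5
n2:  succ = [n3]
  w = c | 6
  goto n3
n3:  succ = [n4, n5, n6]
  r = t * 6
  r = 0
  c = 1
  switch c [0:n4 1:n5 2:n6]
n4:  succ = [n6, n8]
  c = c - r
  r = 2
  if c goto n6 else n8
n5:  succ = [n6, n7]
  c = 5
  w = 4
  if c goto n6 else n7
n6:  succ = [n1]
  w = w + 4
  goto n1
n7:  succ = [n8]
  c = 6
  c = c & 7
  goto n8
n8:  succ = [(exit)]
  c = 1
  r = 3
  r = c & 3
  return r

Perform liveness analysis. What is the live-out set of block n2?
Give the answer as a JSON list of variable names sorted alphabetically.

Per-block:
  n0: def={r} ue=∅
  n1: def={c,t} ue=∅
  n2: def={w} ue={c}
  n3: def={c,r} ue={t}
  n4: def={c,r} ue={c,r}
  n5: def={c,w} ue=∅
  n6: def={w} ue={w}
  n7: def={c} ue=∅
  n8: def={c,r} ue=∅

Live sets:
  live n0: ∅→∅
  live n1: ∅→{c,t}
  live n2: {c,t}→{t,w}
  live n3: {t,w}→{c,r,w}
  live n4: {c,r,w}→{w}
  live n5: ∅→{w}
  live n6: {w}→∅
  live n7: ∅→∅
  live n8: ∅→∅

live-out(n2) = ["t", "w"]

Answer: ["t", "w"]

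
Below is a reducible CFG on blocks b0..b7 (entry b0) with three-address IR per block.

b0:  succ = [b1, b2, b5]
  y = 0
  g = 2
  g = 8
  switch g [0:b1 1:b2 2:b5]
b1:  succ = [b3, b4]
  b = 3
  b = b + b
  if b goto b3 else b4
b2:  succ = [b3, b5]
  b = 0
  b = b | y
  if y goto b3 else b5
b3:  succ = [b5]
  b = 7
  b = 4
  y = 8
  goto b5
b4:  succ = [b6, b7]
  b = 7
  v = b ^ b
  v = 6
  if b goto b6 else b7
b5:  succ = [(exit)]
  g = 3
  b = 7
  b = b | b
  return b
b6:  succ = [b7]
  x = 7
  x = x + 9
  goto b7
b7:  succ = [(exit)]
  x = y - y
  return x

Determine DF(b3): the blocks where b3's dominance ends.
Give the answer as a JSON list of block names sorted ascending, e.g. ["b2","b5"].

Answer: ["b5"]

Derivation:
idom tree: b1←b0 b2←b0 b3←b0 b4←b1 b5←b0 b6←b4 b7←b4
Join-block Dom:
  b3: preds {b1,b2}: {b0,b1} ∩ {b0,b2} = {b0}; idom=b0
  b5: preds {b0,b2,b3}: {b0} ∩ {b0,b2} ∩ {b0,b3} = {b0}; idom=b0
  b7: preds {b4,b6}: {b0,b1,b4} ∩ {b0,b1,b4,b6} = {b0,b1,b4}; idom=b4

DF walk-up:
  join b3 pred b1: b1 stop@b0
  join b3 pred b2: b2 stop@b0
  join b5 pred b0: · stop@b0
  join b5 pred b2: b2 stop@b0
  join b5 pred b3: b3 stop@b0
  join b7 pred b4: · stop@b4
  join b7 pred b6: b6 stop@b4
  b0 → ∅
  b1 → {b3}
  b2 → {b3,b5}
  b3 → {b5}
  b4 → ∅
  b5 → ∅
  b6 → {b7}
  b7 → ∅

DF(b3) = ["b5"]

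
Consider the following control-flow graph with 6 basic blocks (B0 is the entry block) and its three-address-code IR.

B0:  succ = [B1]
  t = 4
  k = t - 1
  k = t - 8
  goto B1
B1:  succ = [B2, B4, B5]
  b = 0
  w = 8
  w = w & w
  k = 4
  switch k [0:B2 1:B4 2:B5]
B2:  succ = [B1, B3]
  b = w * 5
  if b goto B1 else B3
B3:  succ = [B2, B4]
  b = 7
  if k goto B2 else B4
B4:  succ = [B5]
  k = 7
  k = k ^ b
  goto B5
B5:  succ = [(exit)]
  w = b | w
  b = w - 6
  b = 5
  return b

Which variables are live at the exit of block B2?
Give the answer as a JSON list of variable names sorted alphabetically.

Per-block:
  B0: {k,t} / ∅
  B1: {b,k,w} / ∅
  B2: {b} / {w}
  B3: {b} / {k}
  B4: {k} / {b}
  B5: {b,w} / {b,w}

Liveness:
  live B0: ∅→∅
  live B1: ∅→{b,k,w}
  live B2: {k,w}→{k,w}
  live B3: {k,w}→{b,k,w}
  live B4: {b,w}→{b,w}
  live B5: {b,w}→∅

live-out(B2) = ["k", "w"]

Answer: ["k", "w"]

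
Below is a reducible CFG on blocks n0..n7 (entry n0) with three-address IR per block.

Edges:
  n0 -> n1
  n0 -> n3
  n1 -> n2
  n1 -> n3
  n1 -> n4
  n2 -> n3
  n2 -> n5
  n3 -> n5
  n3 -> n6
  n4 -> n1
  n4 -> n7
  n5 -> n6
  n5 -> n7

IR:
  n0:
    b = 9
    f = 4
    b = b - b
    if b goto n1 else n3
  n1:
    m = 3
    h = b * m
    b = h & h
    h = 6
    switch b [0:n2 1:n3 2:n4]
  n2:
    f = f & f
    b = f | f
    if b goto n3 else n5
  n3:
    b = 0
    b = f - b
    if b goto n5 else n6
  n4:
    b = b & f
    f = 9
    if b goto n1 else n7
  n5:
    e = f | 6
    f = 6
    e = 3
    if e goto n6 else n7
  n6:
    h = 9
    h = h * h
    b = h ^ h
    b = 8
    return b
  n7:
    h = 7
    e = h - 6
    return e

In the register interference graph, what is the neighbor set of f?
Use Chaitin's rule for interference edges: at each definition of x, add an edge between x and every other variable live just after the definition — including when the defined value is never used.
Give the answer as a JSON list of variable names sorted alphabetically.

Answer: ["b", "h", "m"]

Analysis:
def/use:
  n0: def={b,f} ue=∅
  n1: def={b,h,m} ue={b}
  n2: def={b,f} ue={f}
  n3: def={b} ue={f}
  n4: def={b,f} ue={b,f}
  n5: def={e,f} ue={f}
  n6: def={b,h} ue=∅
  n7: def={e,h} ue=∅

Live sets:
  live n0: ∅→{b,f}
  live n1: {b,f}→{b,f}
  live n2: {f}→{f}
  live n3: {f}→{f}
  live n4: {b,f}→{b,f}
  live n5: {f}→∅
  live n6: ∅→∅
  live n7: ∅→∅

Interference:
  b: {f,h,m}
  e: ∅
  f: {b,h,m}
  h: {b,f}
  m: {b,f}

N(f) = ["b", "h", "m"]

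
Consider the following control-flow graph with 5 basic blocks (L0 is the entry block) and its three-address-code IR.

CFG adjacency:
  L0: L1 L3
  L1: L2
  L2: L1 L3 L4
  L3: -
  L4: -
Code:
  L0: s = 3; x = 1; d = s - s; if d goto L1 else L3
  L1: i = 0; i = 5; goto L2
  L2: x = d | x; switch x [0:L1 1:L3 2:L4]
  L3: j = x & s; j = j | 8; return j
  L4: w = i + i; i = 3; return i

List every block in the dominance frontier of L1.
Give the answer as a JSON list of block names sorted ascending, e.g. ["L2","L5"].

Answer: ["L1", "L3"]

Working:
idom tree: L1←L0 L2←L1 L3←L0 L4←L2
Dom∩ at merges:
  L1: preds {L0,L2}: {L0} ∩ {L0,L1,L2} = {L0}; idom=L0
  L3: preds {L0,L2}: {L0} ∩ {L0,L1,L2} = {L0}; idom=L0

DF walk-up:
  L1←L0: walk · to L0
  L1←L2: walk L2→L1 to L0
  L3←L0: walk · to L0
  L3←L2: walk L2→L1 to L0
  DF(L0)=∅
  DF(L1)={L1,L3}
  DF(L2)={L1,L3}
  DF(L3)=∅
  DF(L4)=∅

DF(L1) = ["L1", "L3"]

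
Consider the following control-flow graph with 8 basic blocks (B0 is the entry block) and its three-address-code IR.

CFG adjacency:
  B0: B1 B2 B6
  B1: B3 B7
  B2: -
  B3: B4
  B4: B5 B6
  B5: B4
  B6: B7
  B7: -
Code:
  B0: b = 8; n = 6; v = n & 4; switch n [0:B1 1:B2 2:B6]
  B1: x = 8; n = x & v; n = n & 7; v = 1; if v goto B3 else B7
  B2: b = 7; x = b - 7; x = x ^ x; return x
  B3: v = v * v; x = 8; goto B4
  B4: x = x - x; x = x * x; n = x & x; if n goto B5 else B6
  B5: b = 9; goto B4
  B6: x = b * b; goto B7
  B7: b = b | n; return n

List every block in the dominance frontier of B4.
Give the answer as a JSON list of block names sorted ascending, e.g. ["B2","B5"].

idom tree: B1←B0 B2←B0 B3←B1 B4←B3 B5←B4 B6←B0 B7←B0
Dom at joins:
  B4: preds {B3,B5}: {B0,B1,B3} ∩ {B0,B1,B3,B4,B5} = {B0,B1,B3}; idom=B3
  B6: preds {B0,B4}: {B0} ∩ {B0,B1,B3,B4} = {B0}; idom=B0
  B7: preds {B1,B6}: {B0,B1} ∩ {B0,B6} = {B0}; idom=B0

Frontier:
  join B4 pred B3: · stop@B3
  join B4 pred B5: B5→B4 stop@B3
  join B6 pred B0: · stop@B0
  join B6 pred B4: B4→B3→B1 stop@B0
  join B7 pred B1: B1 stop@B0
  join B7 pred B6: B6 stop@B0
  B0 → ∅
  B1 → {B6,B7}
  B2 → ∅
  B3 → {B6}
  B4 → {B4,B6}
  B5 → {B4}
  B6 → {B7}
  B7 → ∅

DF(B4) = ["B4", "B6"]

Answer: ["B4", "B6"]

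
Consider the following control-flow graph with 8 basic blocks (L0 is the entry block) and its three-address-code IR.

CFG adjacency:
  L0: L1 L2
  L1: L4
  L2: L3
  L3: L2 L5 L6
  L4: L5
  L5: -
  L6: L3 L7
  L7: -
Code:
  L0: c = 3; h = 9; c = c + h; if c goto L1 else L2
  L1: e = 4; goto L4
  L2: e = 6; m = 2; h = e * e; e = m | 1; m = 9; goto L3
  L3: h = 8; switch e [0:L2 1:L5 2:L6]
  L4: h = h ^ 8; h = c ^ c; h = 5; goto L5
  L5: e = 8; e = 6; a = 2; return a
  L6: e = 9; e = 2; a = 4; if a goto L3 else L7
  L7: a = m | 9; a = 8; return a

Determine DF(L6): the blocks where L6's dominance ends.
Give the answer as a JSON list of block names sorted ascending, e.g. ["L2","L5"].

Answer: ["L3"]

Working:
idom tree: L1←L0 L2←L0 L3←L2 L4←L1 L5←L0 L6←L3 L7←L6
Join-block Dom:
  L2: preds {L0,L3}: {L0} ∩ {L0,L2,L3} = {L0}; idom=L0
  L3: preds {L2,L6}: {L0,L2} ∩ {L0,L2,L3,L6} = {L0,L2}; idom=L2
  L5: preds {L3,L4}: {L0,L2,L3} ∩ {L0,L1,L4} = {L0}; idom=L0

DF derivation:
  join L2 pred L0: · stop@L0
  join L2 pred L3: L3→L2 stop@L0
  join L3 pred L2: · stop@L2
  join L3 pred L6: L6→L3 stop@L2
  join L5 pred L3: L3→L2 stop@L0
  join L5 pred L4: L4→L1 stop@L0
  L0: DF=∅
  L1: DF={L5}
  L2: DF={L2,L5}
  L3: DF={L2,L3,L5}
  L4: DF={L5}
  L5: DF=∅
  L6: DF={L3}
  L7: DF=∅

DF(L6) = ["L3"]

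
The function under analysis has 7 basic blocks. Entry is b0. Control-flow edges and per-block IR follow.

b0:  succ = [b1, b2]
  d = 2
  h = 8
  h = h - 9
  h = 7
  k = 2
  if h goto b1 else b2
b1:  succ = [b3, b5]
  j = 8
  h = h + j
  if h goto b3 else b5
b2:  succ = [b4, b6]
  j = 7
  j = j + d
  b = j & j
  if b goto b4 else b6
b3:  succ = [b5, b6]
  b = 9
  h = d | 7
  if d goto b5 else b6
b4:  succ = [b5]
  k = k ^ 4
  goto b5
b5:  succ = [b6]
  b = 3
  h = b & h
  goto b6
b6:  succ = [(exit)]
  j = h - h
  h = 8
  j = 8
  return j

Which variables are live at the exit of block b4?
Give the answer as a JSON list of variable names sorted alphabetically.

Answer: ["h"]

Derivation:
Block summaries:
  b0 def {d,h,k} use ∅
  b1 def {h,j} use {h}
  b2 def {b,j} use {d}
  b3 def {b,h} use {d}
  b4 def {k} use {k}
  b5 def {b,h} use {h}
  b6 def {h,j} use {h}

Live sets:
  live b0: ∅→{d,h,k}
  live b1: {d,h}→{d,h}
  live b2: {d,h,k}→{h,k}
  live b3: {d}→{h}
  live b4: {h,k}→{h}
  live b5: {h}→{h}
  live b6: {h}→∅

live-out(b4) = ["h"]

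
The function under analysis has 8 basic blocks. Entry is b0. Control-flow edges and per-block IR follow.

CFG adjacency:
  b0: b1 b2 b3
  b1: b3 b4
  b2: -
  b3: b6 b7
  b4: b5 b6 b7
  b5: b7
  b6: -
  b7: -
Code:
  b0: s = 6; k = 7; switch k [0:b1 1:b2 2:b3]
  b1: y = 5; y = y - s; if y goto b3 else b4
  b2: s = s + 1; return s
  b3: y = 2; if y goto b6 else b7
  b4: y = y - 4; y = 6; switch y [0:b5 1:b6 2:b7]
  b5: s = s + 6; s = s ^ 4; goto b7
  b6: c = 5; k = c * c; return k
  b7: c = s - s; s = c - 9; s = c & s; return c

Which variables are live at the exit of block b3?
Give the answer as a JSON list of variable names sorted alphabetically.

Answer: ["s"]

Derivation:
Per-block:
  b0: {k,s} / ∅
  b1: {y} / {s}
  b2: {s} / {s}
  b3: {y} / ∅
  b4: {y} / {y}
  b5: {s} / {s}
  b6: {c,k} / ∅
  b7: {c,s} / {s}

Liveness:
  live b0: ∅→{s}
  live b1: {s}→{s,y}
  live b2: {s}→∅
  live b3: {s}→{s}
  live b4: {s,y}→{s}
  live b5: {s}→{s}
  live b6: ∅→∅
  live b7: {s}→∅

live-out(b3) = ["s"]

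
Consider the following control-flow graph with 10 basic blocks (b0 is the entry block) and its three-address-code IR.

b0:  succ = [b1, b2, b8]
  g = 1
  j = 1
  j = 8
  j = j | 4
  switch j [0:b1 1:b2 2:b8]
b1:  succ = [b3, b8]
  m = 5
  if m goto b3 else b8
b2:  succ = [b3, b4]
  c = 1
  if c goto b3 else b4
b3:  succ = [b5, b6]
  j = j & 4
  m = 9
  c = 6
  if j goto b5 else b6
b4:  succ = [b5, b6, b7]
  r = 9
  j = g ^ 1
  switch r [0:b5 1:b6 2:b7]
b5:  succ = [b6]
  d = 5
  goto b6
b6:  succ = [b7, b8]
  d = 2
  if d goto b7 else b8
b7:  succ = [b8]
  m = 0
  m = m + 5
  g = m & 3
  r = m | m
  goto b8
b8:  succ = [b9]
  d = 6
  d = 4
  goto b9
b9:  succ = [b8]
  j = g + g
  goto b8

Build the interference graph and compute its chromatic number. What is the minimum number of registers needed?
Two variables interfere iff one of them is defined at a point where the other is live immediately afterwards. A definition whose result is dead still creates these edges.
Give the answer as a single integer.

Answer: 3

Derivation:
def/use:
  b0: {g,j} / ∅
  b1: {m} / ∅
  b2: {c} / ∅
  b3: {c,j,m} / {j}
  b4: {j,r} / {g}
  b5: {d} / ∅
  b6: {d} / ∅
  b7: {g,m,r} / ∅
  b8: {d} / ∅
  b9: {j} / {g}

Liveness:
  live b0: ∅→{g,j}
  live b1: {g,j}→{g,j}
  live b2: {g,j}→{g,j}
  live b3: {g,j}→{g}
  live b4: {g}→{g}
  live b5: {g}→{g}
  live b6: {g}→{g}
  live b7: ∅→{g}
  live b8: {g}→{g}
  live b9: {g}→{g}

Interference:
  c — {g,j}
  d — {g}
  g — {c,d,j,m,r}
  j — {c,g,m,r}
  m — {g,j}
  r — {g,j}

Colouring:
  clique {c,g,j} ⇒ need ≥ 3
  3-colouring: r0={g}  r1={d,j}  r2={c,m,r}
  χ = 3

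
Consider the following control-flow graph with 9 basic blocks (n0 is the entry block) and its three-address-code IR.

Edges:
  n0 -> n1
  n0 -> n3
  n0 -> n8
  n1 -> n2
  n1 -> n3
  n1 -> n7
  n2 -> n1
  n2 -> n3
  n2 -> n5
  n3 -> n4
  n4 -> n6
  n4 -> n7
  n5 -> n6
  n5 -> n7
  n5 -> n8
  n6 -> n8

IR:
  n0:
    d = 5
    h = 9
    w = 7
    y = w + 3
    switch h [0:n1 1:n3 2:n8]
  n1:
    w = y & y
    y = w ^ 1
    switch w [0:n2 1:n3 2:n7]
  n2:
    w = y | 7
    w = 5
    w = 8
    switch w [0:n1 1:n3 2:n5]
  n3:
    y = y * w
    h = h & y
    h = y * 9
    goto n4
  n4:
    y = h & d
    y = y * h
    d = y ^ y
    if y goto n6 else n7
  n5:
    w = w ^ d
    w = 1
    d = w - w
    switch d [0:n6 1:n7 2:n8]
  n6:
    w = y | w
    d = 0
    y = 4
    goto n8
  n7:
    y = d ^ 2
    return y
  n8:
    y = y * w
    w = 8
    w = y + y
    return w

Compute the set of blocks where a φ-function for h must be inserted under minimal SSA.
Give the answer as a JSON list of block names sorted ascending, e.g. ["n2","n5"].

Answer: ["n6", "n7", "n8"]

Analysis:
idom tree: n1←n0 n2←n1 n3←n0 n4←n3 n5←n2 n6←n0 n7←n0 n8←n0
Dom at joins:
  n1: preds {n0,n2}: {n0} ∩ {n0,n1,n2} = {n0}; idom=n0
  n3: preds {n0,n1,n2}: {n0} ∩ {n0,n1} ∩ {n0,n1,n2} = {n0}; idom=n0
  n6: preds {n4,n5}: {n0,n3,n4} ∩ {n0,n1,n2,n5} = {n0}; idom=n0
  n7: preds {n1,n4,n5}: {n0,n1} ∩ {n0,n3,n4} ∩ {n0,n1,n2,n5} = {n0}; idom=n0
  n8: preds {n0,n5,n6}: {n0} ∩ {n0,n1,n2,n5} ∩ {n0,n6} = {n0}; idom=n0

DF derivation:
  n1←n0: walk · to n0
  n1←n2: walk n2→n1 to n0
  n3←n0: walk · to n0
  n3←n1: walk n1 to n0
  n3←n2: walk n2→n1 to n0
  n6←n4: walk n4→n3 to n0
  n6←n5: walk n5→n2→n1 to n0
  n7←n1: walk n1 to n0
  n7←n4: walk n4→n3 to n0
  n7←n5: walk n5→n2→n1 to n0
  n8←n0: walk · to n0
  n8←n5: walk n5→n2→n1 to n0
  n8←n6: walk n6 to n0
  DF(n0)=∅
  DF(n1)={n1,n3,n6,n7,n8}
  DF(n2)={n1,n3,n6,n7,n8}
  DF(n3)={n6,n7}
  DF(n4)={n6,n7}
  DF(n5)={n6,n7,n8}
  DF(n6)={n8}
  DF(n7)=∅
  DF(n8)=∅

φ for h: defs {n0,n3}
  DF⁺ = {n6,n7,n8}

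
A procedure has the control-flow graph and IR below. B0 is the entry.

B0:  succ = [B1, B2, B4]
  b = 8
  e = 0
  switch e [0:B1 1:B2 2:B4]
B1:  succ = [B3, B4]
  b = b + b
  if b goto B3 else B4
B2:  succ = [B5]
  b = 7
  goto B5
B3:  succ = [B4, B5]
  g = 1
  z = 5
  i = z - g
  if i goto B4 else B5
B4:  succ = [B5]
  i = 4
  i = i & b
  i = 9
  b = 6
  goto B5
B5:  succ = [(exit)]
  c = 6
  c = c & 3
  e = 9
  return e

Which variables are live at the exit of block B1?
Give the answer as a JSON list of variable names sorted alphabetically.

Answer: ["b"]

Working:
def/use:
  B0: def={b,e} ue=∅
  B1: def={b} ue={b}
  B2: def={b} ue=∅
  B3: def={g,i,z} ue=∅
  B4: def={b,i} ue={b}
  B5: def={c,e} ue=∅

Liveness:
  B0: in=∅ out={b}
  B1: in={b} out={b}
  B2: in=∅ out=∅
  B3: in={b} out={b}
  B4: in={b} out=∅
  B5: in=∅ out=∅

live-out(B1) = ["b"]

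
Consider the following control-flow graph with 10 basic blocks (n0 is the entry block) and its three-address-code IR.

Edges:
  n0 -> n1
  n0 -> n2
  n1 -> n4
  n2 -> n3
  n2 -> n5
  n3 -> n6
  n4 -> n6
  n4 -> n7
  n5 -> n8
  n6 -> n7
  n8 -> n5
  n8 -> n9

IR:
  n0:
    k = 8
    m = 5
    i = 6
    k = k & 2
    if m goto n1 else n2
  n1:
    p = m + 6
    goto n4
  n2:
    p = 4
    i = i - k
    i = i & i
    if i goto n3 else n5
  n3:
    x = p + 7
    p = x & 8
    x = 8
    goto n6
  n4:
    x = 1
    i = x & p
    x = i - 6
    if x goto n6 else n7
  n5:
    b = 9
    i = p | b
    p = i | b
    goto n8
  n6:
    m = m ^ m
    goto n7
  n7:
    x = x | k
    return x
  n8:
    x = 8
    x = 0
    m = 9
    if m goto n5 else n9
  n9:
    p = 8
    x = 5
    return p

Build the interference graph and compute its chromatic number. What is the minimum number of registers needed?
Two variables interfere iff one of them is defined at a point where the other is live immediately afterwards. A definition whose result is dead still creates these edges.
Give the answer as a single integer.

Answer: 4

Analysis:
Per-block:
  n0: {i,k,m} / ∅
  n1: {p} / {m}
  n2: {i,p} / {i,k}
  n3: {p,x} / {p}
  n4: {i,x} / {p}
  n5: {b,i,p} / {p}
  n6: {m} / {m}
  n7: {x} / {k,x}
  n8: {m,x} / ∅
  n9: {p,x} / ∅

Liveness:
  live n0: ∅→{i,k,m}
  live n1: {k,m}→{k,m,p}
  live n2: {i,k,m}→{k,m,p}
  live n3: {k,m,p}→{k,m,x}
  live n4: {k,m,p}→{k,m,x}
  live n5: {p}→{p}
  live n6: {k,m,x}→{k,x}
  live n7: {k,x}→∅
  live n8: {p}→{p}
  live n9: ∅→∅

Interfere edges:
  b↔{i,p}
  i↔{b,k,m,p}
  k↔{i,m,p,x}
  m↔{i,k,p,x}
  p↔{b,i,k,m,x}
  x↔{k,m,p}

Chromatic number:
  {i,k,m,p} pairwise interfere (4-clique) ⇒ χ ≥ 4
  4-colouring: R0={p}  R1={i,x}  R2={b,k}  R3={m}
  χ = 4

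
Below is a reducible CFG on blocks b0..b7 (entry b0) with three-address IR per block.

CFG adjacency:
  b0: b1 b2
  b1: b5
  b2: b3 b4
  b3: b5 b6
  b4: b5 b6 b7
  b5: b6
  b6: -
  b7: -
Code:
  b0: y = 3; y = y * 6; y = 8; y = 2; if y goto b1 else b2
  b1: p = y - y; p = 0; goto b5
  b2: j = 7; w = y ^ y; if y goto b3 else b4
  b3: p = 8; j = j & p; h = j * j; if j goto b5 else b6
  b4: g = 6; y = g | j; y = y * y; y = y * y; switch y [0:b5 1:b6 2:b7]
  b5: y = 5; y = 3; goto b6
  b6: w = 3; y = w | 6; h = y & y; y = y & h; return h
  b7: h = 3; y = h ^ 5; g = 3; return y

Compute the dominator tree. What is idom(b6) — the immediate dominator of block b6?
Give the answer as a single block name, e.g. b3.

Answer: b0

Analysis:
idom tree: b1←b0 b2←b0 b3←b2 b4←b2 b5←b0 b6←b0 b7←b4
Dom at joins:
  b5: preds {b1,b3,b4}: {b0,b1} ∩ {b0,b2,b3} ∩ {b0,b2,b4} = {b0}; idom=b0
  b6: preds {b3,b4,b5}: {b0,b2,b3} ∩ {b0,b2,b4} ∩ {b0,b5} = {b0}; idom=b0

idom(b6) = b0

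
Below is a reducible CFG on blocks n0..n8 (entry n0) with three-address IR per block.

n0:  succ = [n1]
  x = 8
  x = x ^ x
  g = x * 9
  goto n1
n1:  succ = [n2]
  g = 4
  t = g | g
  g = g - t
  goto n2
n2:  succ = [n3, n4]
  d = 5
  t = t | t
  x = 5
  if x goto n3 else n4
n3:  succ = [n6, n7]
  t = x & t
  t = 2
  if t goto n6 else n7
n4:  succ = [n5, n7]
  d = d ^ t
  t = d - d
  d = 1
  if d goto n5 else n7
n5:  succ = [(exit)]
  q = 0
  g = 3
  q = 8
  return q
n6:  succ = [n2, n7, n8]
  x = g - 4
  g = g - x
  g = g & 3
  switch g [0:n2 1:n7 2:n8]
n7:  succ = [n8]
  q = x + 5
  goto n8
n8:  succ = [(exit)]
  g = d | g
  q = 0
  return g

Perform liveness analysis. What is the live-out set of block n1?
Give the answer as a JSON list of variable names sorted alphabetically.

Per-block:
  n0: {g,x} / ∅
  n1: {g,t} / ∅
  n2: {d,t,x} / {t}
  n3: {t} / {t,x}
  n4: {d,t} / {d,t}
  n5: {g,q} / ∅
  n6: {g,x} / {g}
  n7: {q} / {x}
  n8: {g,q} / {d,g}

Backward fixpoint:
  n0 li=∅ lo=∅
  n1 li=∅ lo={g,t}
  n2 li={g,t} lo={d,g,t,x}
  n3 li={d,g,t,x} lo={d,g,t,x}
  n4 li={d,g,t,x} lo={d,g,x}
  n5 li=∅ lo=∅
  n6 li={d,g,t} lo={d,g,t,x}
  n7 li={d,g,x} lo={d,g}
  n8 li={d,g} lo=∅

live-out(n1) = ["g", "t"]

Answer: ["g", "t"]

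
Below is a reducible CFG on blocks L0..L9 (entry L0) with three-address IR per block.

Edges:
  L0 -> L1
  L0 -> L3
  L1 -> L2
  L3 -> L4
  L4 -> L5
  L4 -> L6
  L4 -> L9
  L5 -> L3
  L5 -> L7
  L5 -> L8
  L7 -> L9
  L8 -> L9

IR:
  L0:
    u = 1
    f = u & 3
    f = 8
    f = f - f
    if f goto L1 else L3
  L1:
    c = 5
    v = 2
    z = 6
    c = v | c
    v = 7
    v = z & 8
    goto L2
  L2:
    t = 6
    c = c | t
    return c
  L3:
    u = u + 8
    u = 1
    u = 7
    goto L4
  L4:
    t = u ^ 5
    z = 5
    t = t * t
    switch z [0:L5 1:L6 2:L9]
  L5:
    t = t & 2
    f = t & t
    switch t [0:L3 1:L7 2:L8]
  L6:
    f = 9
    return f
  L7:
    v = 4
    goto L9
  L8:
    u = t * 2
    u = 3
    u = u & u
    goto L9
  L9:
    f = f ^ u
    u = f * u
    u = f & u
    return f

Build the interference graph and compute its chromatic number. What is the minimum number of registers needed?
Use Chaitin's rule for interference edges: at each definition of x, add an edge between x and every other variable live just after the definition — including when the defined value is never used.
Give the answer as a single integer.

Answer: 4

Derivation:
Per-block:
  L0: def={f,u} ue=∅
  L1: def={c,v,z} ue=∅
  L2: def={c,t} ue={c}
  L3: def={u} ue={u}
  L4: def={t,z} ue={u}
  L5: def={f,t} ue={t}
  L6: def={f} ue=∅
  L7: def={v} ue=∅
  L8: def={u} ue={t}
  L9: def={f,u} ue={f,u}

Liveness:
  live L0: ∅→{f,u}
  live L1: ∅→{c}
  live L2: {c}→∅
  live L3: {f,u}→{f,u}
  live L4: {f,u}→{f,t,u}
  live L5: {t,u}→{f,t,u}
  live L6: ∅→∅
  live L7: {f,u}→{f,u}
  live L8: {f,t}→{f,u}
  live L9: {f,u}→∅

Interference:
  c — {t,v,z}
  f — {t,u,v,z}
  t — {c,f,u,z}
  u — {f,t,v,z}
  v — {c,f,u,z}
  z — {c,f,t,u,v}

Chromatic number:
  lower bound: {f,t,u,z} mutually conflict ⇒ χ ≥ 4
  assign c→r1 f→r1 t→r2 u→r3 v→r2 z→r0 — no edge inside a register ⇒ χ ≤ 4
  χ = 4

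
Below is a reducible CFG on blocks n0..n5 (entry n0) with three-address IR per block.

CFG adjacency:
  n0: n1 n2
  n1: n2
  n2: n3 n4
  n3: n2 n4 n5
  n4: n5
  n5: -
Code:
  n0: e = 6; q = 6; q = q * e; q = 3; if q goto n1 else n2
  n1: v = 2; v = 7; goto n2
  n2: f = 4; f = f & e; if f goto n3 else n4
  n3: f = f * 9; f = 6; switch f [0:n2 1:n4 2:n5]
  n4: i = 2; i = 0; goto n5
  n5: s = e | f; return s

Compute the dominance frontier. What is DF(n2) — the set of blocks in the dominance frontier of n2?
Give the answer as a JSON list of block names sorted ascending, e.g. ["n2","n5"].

Answer: ["n2"]

Working:
idom tree: n1←n0 n2←n0 n3←n2 n4←n2 n5←n2
Dom∩ at merges:
  n2: preds {n0,n1,n3}: {n0} ∩ {n0,n1} ∩ {n0,n2,n3} = {n0}; idom=n0
  n4: preds {n2,n3}: {n0,n2} ∩ {n0,n2,n3} = {n0,n2}; idom=n2
  n5: preds {n3,n4}: {n0,n2,n3} ∩ {n0,n2,n4} = {n0,n2}; idom=n2

DF walk-up:
  join n2 pred n0: · stop@n0
  join n2 pred n1: n1 stop@n0
  join n2 pred n3: n3→n2 stop@n0
  join n4 pred n2: · stop@n2
  join n4 pred n3: n3 stop@n2
  join n5 pred n3: n3 stop@n2
  join n5 pred n4: n4 stop@n2
  n0: DF=∅
  n1: DF={n2}
  n2: DF={n2}
  n3: DF={n2,n4,n5}
  n4: DF={n5}
  n5: DF=∅

DF(n2) = ["n2"]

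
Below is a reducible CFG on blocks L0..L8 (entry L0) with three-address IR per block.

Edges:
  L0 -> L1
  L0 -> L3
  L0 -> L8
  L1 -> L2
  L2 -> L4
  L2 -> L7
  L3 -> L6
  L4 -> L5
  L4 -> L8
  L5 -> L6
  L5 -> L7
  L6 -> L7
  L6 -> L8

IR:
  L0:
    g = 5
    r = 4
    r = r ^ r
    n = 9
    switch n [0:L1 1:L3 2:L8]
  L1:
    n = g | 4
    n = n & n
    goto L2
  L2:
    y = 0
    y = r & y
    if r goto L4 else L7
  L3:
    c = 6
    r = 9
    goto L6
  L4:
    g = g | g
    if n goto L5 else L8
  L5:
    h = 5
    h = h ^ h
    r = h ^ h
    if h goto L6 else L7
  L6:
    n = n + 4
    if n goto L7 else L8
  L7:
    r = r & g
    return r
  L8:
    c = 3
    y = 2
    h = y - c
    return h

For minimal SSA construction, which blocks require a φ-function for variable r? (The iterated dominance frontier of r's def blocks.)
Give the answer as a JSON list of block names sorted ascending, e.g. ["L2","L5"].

idom tree: L1←L0 L2←L1 L3←L0 L4←L2 L5←L4 L6←L0 L7←L0 L8←L0
Dom at joins:
  L6: preds {L3,L5}: {L0,L3} ∩ {L0,L1,L2,L4,L5} = {L0}; idom=L0
  L7: preds {L2,L5,L6}: {L0,L1,L2} ∩ {L0,L1,L2,L4,L5} ∩ {L0,L6} = {L0}; idom=L0
  L8: preds {L0,L4,L6}: {L0} ∩ {L0,L1,L2,L4} ∩ {L0,L6} = {L0}; idom=L0

Frontier:
  L6←L3: walk L3 to L0
  L6←L5: walk L5→L4→L2→L1 to L0
  L7←L2: walk L2→L1 to L0
  L7←L5: walk L5→L4→L2→L1 to L0
  L7←L6: walk L6 to L0
  L8←L0: walk · to L0
  L8←L4: walk L4→L2→L1 to L0
  L8←L6: walk L6 to L0
  L0 → ∅
  L1 → {L6,L7,L8}
  L2 → {L6,L7,L8}
  L3 → {L6}
  L4 → {L6,L7,L8}
  L5 → {L6,L7}
  L6 → {L7,L8}
  L7 → ∅
  L8 → ∅

φ for r: defs {L0,L3,L5,L7}
  DF⁺ = {L6,L7,L8}

Answer: ["L6", "L7", "L8"]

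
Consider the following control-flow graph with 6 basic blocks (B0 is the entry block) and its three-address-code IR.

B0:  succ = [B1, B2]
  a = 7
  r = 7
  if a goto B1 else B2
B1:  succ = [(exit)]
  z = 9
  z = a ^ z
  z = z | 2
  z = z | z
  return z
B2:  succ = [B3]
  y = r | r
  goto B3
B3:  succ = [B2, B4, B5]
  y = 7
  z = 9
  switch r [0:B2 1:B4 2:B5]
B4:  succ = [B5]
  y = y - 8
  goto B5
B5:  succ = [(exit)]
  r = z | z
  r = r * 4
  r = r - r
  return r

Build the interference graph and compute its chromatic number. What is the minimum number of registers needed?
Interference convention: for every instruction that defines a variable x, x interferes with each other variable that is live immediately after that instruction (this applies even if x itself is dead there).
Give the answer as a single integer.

Block summaries:
  B0 def {a,r} use ∅
  B1 def {z} use {a}
  B2 def {y} use {r}
  B3 def {y,z} use {r}
  B4 def {y} use {y}
  B5 def {r} use {z}

Backward fixpoint:
  B0: in=∅ out={a,r}
  B1: in={a} out=∅
  B2: in={r} out={r}
  B3: in={r} out={r,y,z}
  B4: in={y,z} out={z}
  B5: in={z} out=∅

Interfere edges:
  a — {r,z}
  r — {a,y,z}
  y — {r,z}
  z — {a,r,y}

Colouring:
  lower bound: {a,r,z} mutually conflict ⇒ χ ≥ 3
  assign a→R2 r→R0 y→R2 z→R1 — no edge inside a register ⇒ χ ≤ 3
  χ = 3

Answer: 3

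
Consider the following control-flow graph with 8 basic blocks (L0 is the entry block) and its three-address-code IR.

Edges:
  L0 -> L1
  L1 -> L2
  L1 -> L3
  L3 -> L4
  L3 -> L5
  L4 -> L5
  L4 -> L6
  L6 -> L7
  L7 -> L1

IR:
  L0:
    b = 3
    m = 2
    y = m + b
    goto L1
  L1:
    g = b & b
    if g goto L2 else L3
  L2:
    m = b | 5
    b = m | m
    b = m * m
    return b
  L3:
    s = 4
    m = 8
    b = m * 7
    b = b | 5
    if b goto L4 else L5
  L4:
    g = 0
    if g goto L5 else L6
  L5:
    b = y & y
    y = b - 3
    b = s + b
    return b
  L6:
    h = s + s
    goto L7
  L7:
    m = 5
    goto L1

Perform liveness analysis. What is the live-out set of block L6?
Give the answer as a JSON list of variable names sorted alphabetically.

Per-block:
  L0: {b,m,y} / ∅
  L1: {g} / {b}
  L2: {b,m} / {b}
  L3: {b,m,s} / ∅
  L4: {g} / ∅
  L5: {b,y} / {s,y}
  L6: {h} / {s}
  L7: {m} / ∅

Live sets:
  L0 li=∅ lo={b,y}
  L1 li={b,y} lo={b,y}
  L2 li={b} lo=∅
  L3 li={y} lo={b,s,y}
  L4 li={b,s,y} lo={b,s,y}
  L5 li={s,y} lo=∅
  L6 li={b,s,y} lo={b,y}
  L7 li={b,y} lo={b,y}

live-out(L6) = ["b", "y"]

Answer: ["b", "y"]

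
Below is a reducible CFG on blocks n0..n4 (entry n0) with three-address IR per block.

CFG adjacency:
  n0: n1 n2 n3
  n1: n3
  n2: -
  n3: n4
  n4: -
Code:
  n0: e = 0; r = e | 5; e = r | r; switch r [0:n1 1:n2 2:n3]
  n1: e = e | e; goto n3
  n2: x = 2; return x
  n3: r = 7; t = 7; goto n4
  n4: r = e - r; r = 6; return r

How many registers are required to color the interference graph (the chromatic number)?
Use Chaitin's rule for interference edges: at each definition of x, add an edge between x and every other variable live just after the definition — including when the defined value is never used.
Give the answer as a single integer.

Answer: 3

Working:
def/use:
  n0: def={e,r} ue=∅
  n1: def={e} ue={e}
  n2: def={x} ue=∅
  n3: def={r,t} ue=∅
  n4: def={r} ue={e,r}

Live sets:
  live n0: ∅→{e}
  live n1: {e}→{e}
  live n2: ∅→∅
  live n3: {e}→{e,r}
  live n4: {e,r}→∅

Interference:
  e: {r,t}
  r: {e,t}
  t: {e,r}
  x: ∅

Registers:
  lower bound: {e,r,t} mutually conflict ⇒ χ ≥ 3
  assign e→r0 r→r1 t→r2 x→r0 — no edge inside a register ⇒ χ ≤ 3
  χ = 3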